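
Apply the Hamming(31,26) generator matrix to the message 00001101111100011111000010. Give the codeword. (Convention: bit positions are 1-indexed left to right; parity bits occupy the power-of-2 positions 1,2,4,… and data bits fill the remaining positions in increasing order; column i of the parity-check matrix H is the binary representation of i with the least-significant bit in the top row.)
Codeword c = d · G (mod 2), d = 00001101111100011111000010:
  c[0] = d·G[:,0] = (00001101111100011111000010)·(11011010101101010101010101) mod 2 = 0+0+0+0+1+0+0+0+1+0+1+1+0+0+0+1+0+1+0+1+0+0+0+0+0+0 mod 2 = 1
  c[1] = d·G[:,1] = (00001101111100011111000010)·(10110110011011001100110011) mod 2 = 0+0+0+0+0+1+0+0+0+1+1+0+0+0+0+0+1+1+0+0+0+0+0+0+1+0 mod 2 = 0
  c[2] = d·G[:,2] = (00001101111100011111000010)·(10000000000000000000000000) mod 2 = 0+0+0+0+0+0+0+0+0+0+0+0+0+0+0+0+0+0+0+0+0+0+0+0+0+0 mod 2 = 0
  c[3] = d·G[:,3] = (00001101111100011111000010)·(01110001111000111100001111) mod 2 = 0+0+0+0+0+0+0+1+1+1+1+0+0+0+0+1+1+1+0+0+0+0+0+0+1+0 mod 2 = 0
  c[4] = d·G[:,4] = (00001101111100011111000010)·(01000000000000000000000000) mod 2 = 0+0+0+0+0+0+0+0+0+0+0+0+0+0+0+0+0+0+0+0+0+0+0+0+0+0 mod 2 = 0
  c[5] = d·G[:,5] = (00001101111100011111000010)·(00100000000000000000000000) mod 2 = 0+0+0+0+0+0+0+0+0+0+0+0+0+0+0+0+0+0+0+0+0+0+0+0+0+0 mod 2 = 0
  c[6] = d·G[:,6] = (00001101111100011111000010)·(00010000000000000000000000) mod 2 = 0+0+0+0+0+0+0+0+0+0+0+0+0+0+0+0+0+0+0+0+0+0+0+0+0+0 mod 2 = 0
  c[7] = d·G[:,7] = (00001101111100011111000010)·(00001111111000000011111111) mod 2 = 0+0+0+0+1+1+0+1+1+1+1+0+0+0+0+0+0+0+1+1+0+0+0+0+1+0 mod 2 = 1
  c[8] = d·G[:,8] = (00001101111100011111000010)·(00001000000000000000000000) mod 2 = 0+0+0+0+1+0+0+0+0+0+0+0+0+0+0+0+0+0+0+0+0+0+0+0+0+0 mod 2 = 1
  c[9] = d·G[:,9] = (00001101111100011111000010)·(00000100000000000000000000) mod 2 = 0+0+0+0+0+1+0+0+0+0+0+0+0+0+0+0+0+0+0+0+0+0+0+0+0+0 mod 2 = 1
  c[10] = d·G[:,10] = (00001101111100011111000010)·(00000010000000000000000000) mod 2 = 0+0+0+0+0+0+0+0+0+0+0+0+0+0+0+0+0+0+0+0+0+0+0+0+0+0 mod 2 = 0
  c[11] = d·G[:,11] = (00001101111100011111000010)·(00000001000000000000000000) mod 2 = 0+0+0+0+0+0+0+1+0+0+0+0+0+0+0+0+0+0+0+0+0+0+0+0+0+0 mod 2 = 1
  c[12] = d·G[:,12] = (00001101111100011111000010)·(00000000100000000000000000) mod 2 = 0+0+0+0+0+0+0+0+1+0+0+0+0+0+0+0+0+0+0+0+0+0+0+0+0+0 mod 2 = 1
  c[13] = d·G[:,13] = (00001101111100011111000010)·(00000000010000000000000000) mod 2 = 0+0+0+0+0+0+0+0+0+1+0+0+0+0+0+0+0+0+0+0+0+0+0+0+0+0 mod 2 = 1
  c[14] = d·G[:,14] = (00001101111100011111000010)·(00000000001000000000000000) mod 2 = 0+0+0+0+0+0+0+0+0+0+1+0+0+0+0+0+0+0+0+0+0+0+0+0+0+0 mod 2 = 1
  c[15] = d·G[:,15] = (00001101111100011111000010)·(00000000000111111111111111) mod 2 = 0+0+0+0+0+0+0+0+0+0+0+1+0+0+0+1+1+1+1+1+0+0+0+0+1+0 mod 2 = 1
  c[16] = d·G[:,16] = (00001101111100011111000010)·(00000000000100000000000000) mod 2 = 0+0+0+0+0+0+0+0+0+0+0+1+0+0+0+0+0+0+0+0+0+0+0+0+0+0 mod 2 = 1
  c[17] = d·G[:,17] = (00001101111100011111000010)·(00000000000010000000000000) mod 2 = 0+0+0+0+0+0+0+0+0+0+0+0+0+0+0+0+0+0+0+0+0+0+0+0+0+0 mod 2 = 0
  c[18] = d·G[:,18] = (00001101111100011111000010)·(00000000000001000000000000) mod 2 = 0+0+0+0+0+0+0+0+0+0+0+0+0+0+0+0+0+0+0+0+0+0+0+0+0+0 mod 2 = 0
  c[19] = d·G[:,19] = (00001101111100011111000010)·(00000000000000100000000000) mod 2 = 0+0+0+0+0+0+0+0+0+0+0+0+0+0+0+0+0+0+0+0+0+0+0+0+0+0 mod 2 = 0
  c[20] = d·G[:,20] = (00001101111100011111000010)·(00000000000000010000000000) mod 2 = 0+0+0+0+0+0+0+0+0+0+0+0+0+0+0+1+0+0+0+0+0+0+0+0+0+0 mod 2 = 1
  c[21] = d·G[:,21] = (00001101111100011111000010)·(00000000000000001000000000) mod 2 = 0+0+0+0+0+0+0+0+0+0+0+0+0+0+0+0+1+0+0+0+0+0+0+0+0+0 mod 2 = 1
  c[22] = d·G[:,22] = (00001101111100011111000010)·(00000000000000000100000000) mod 2 = 0+0+0+0+0+0+0+0+0+0+0+0+0+0+0+0+0+1+0+0+0+0+0+0+0+0 mod 2 = 1
  c[23] = d·G[:,23] = (00001101111100011111000010)·(00000000000000000010000000) mod 2 = 0+0+0+0+0+0+0+0+0+0+0+0+0+0+0+0+0+0+1+0+0+0+0+0+0+0 mod 2 = 1
  c[24] = d·G[:,24] = (00001101111100011111000010)·(00000000000000000001000000) mod 2 = 0+0+0+0+0+0+0+0+0+0+0+0+0+0+0+0+0+0+0+1+0+0+0+0+0+0 mod 2 = 1
  c[25] = d·G[:,25] = (00001101111100011111000010)·(00000000000000000000100000) mod 2 = 0+0+0+0+0+0+0+0+0+0+0+0+0+0+0+0+0+0+0+0+0+0+0+0+0+0 mod 2 = 0
  c[26] = d·G[:,26] = (00001101111100011111000010)·(00000000000000000000010000) mod 2 = 0+0+0+0+0+0+0+0+0+0+0+0+0+0+0+0+0+0+0+0+0+0+0+0+0+0 mod 2 = 0
  c[27] = d·G[:,27] = (00001101111100011111000010)·(00000000000000000000001000) mod 2 = 0+0+0+0+0+0+0+0+0+0+0+0+0+0+0+0+0+0+0+0+0+0+0+0+0+0 mod 2 = 0
  c[28] = d·G[:,28] = (00001101111100011111000010)·(00000000000000000000000100) mod 2 = 0+0+0+0+0+0+0+0+0+0+0+0+0+0+0+0+0+0+0+0+0+0+0+0+0+0 mod 2 = 0
  c[29] = d·G[:,29] = (00001101111100011111000010)·(00000000000000000000000010) mod 2 = 0+0+0+0+0+0+0+0+0+0+0+0+0+0+0+0+0+0+0+0+0+0+0+0+1+0 mod 2 = 1
  c[30] = d·G[:,30] = (00001101111100011111000010)·(00000000000000000000000001) mod 2 = 0+0+0+0+0+0+0+0+0+0+0+0+0+0+0+0+0+0+0+0+0+0+0+0+0+0 mod 2 = 0
Codeword = 1000000111011111100011111000010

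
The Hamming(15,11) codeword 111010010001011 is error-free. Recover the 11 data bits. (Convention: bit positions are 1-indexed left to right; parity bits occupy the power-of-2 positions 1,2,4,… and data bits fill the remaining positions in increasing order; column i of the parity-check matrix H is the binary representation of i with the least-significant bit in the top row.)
Parity bits occupy power-of-2 positions; data bits are at positions {3,5,6,7,9,10,11,12,13,14,15} (1-indexed).
Extract: c[3]=1 c[5]=1 c[6]=0 c[7]=0 c[9]=0 c[10]=0 c[11]=0 c[12]=1 c[13]=0 c[14]=1 c[15]=1
Data = 11000001011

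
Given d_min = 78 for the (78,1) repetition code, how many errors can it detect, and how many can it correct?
Detection only: up to d_min − 1 = 77 errors.
Correction: up to ⌊(d_min − 1)/2⌋ = ⌊77/2⌋ = 38 errors.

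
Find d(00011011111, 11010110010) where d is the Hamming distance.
XOR = 11001101101, count of 1s = 7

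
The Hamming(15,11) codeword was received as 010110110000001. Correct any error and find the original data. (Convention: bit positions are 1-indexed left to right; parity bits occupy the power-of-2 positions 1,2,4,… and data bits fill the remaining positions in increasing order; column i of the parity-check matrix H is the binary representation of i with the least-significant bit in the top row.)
Syndrome s = H · r^T (mod 2), r = 010110110000001:
  s[0] = (101010101010101)·(010110110000001) mod 2 = 0+0+0+0+1+0+1+0+0+0+0+0+0+0+1 mod 2 = 1
  s[1] = (011001100110011)·(010110110000001) mod 2 = 0+1+0+0+0+0+1+0+0+0+0+0+0+0+1 mod 2 = 1
  s[2] = (000111100001111)·(010110110000001) mod 2 = 0+0+0+1+1+0+1+0+0+0+0+0+0+0+1 mod 2 = 0
  s[3] = (000000011111111)·(010110110000001) mod 2 = 0+0+0+0+0+0+0+1+0+0+0+0+0+0+1 mod 2 = 0
Syndrome = 1100
Column 3 of H equals this syndrome → error at bit 3 (1-indexed).
Flip bit 3: 010110110000001 → 011110110000001
Extract data bits at positions {3,5,6,7,9,10,11,12,13,14,15}: 11010000001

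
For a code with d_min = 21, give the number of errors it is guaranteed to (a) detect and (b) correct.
(a) Detection requires d_min ≥ e+1, so e ≤ d_min − 1 = 20.
(b) Correction requires d_min ≥ 2t+1, so t ≤ ⌊(d_min − 1)/2⌋ = ⌊20/2⌋ = 10.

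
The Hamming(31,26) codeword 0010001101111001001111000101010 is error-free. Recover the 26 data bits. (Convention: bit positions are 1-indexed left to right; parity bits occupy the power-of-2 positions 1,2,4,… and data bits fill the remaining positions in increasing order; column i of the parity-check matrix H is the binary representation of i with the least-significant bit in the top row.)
Parity bits occupy power-of-2 positions; data bits are at positions {3,5,6,7,9,10,11,12,13,14,15,17,18,19,20,21,22,23,24,25,26,27,28,29,30,31} (1-indexed).
Extract: c[3]=1 c[5]=0 c[6]=0 c[7]=1 c[9]=0 c[10]=1 c[11]=1 c[12]=1 c[13]=1 c[14]=0 c[15]=0 c[17]=0 c[18]=0 c[19]=1 c[20]=1 c[21]=1 c[22]=1 c[23]=0 c[24]=0 c[25]=0 c[26]=1 c[27]=0 c[28]=1 c[29]=0 c[30]=1 c[31]=0
Data = 10010111100001111000101010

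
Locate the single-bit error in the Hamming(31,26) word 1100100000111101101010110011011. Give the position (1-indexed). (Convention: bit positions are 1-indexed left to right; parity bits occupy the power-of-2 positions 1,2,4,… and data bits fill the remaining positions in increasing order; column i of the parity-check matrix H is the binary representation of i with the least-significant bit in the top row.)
Syndrome s = H · r^T (mod 2), r = 1100100000111101101010110011011:
  s[0] = (1010101010101010101010101010101)·(1100100000111101101010110011011) mod 2 = 1+0+0+0+1+0+0+0+0+0+1+0+1+0+0+0+1+0+1+0+1+0+1+0+0+0+1+0+0+0+1 mod 2 = 0
  s[1] = (0110011001100110011001100110011)·(1100100000111101101010110011011) mod 2 = 0+1+0+0+0+0+0+0+0+0+1+0+0+1+0+0+0+0+1+0+0+0+1+0+0+0+1+0+0+1+1 mod 2 = 0
  s[2] = (0001111000011110000111100001111)·(1100100000111101101010110011011) mod 2 = 0+0+0+0+1+0+0+0+0+0+0+1+1+1+0+0+0+0+0+0+1+0+1+0+0+0+0+1+0+1+1 mod 2 = 1
  s[3] = (0000000111111110000000011111111)·(1100100000111101101010110011011) mod 2 = 0+0+0+0+0+0+0+0+0+0+1+1+1+1+0+0+0+0+0+0+0+0+0+1+0+0+1+1+0+1+1 mod 2 = 1
  s[4] = (0000000000000001111111111111111)·(1100100000111101101010110011011) mod 2 = 0+0+0+0+0+0+0+0+0+0+0+0+0+0+0+1+1+0+1+0+1+0+1+1+0+0+1+1+0+1+1 mod 2 = 0
Syndrome = 00110
Column i of H is the binary representation of i, so the syndrome is the binary index of the flipped bit.
Read s = 00110 with s[0] as LSB: 0·2^0 + 0·2^1 + 1·2^2 + 1·2^3 + 0·2^4 = 12.
Error is at bit position 12.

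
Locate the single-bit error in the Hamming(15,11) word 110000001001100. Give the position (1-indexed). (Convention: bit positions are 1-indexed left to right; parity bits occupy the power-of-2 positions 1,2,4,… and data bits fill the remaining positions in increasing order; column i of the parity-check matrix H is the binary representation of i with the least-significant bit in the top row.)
Syndrome s = H · r^T (mod 2), r = 110000001001100:
  s[0] = (101010101010101)·(110000001001100) mod 2 = 1+0+0+0+0+0+0+0+1+0+0+0+1+0+0 mod 2 = 1
  s[1] = (011001100110011)·(110000001001100) mod 2 = 0+1+0+0+0+0+0+0+0+0+0+0+0+0+0 mod 2 = 1
  s[2] = (000111100001111)·(110000001001100) mod 2 = 0+0+0+0+0+0+0+0+0+0+0+1+1+0+0 mod 2 = 0
  s[3] = (000000011111111)·(110000001001100) mod 2 = 0+0+0+0+0+0+0+0+1+0+0+1+1+0+0 mod 2 = 1
Syndrome = 1101
Column i of H is the binary representation of i, so the syndrome is the binary index of the flipped bit.
Read s = 1101 with s[0] as LSB: 1·2^0 + 1·2^1 + 0·2^2 + 1·2^3 = 11.
Error is at bit position 11.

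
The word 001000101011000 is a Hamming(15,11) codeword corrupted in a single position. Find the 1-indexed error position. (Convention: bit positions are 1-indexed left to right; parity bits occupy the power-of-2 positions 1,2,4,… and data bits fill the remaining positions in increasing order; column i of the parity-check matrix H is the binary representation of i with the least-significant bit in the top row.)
Syndrome s = H · r^T (mod 2), r = 001000101011000:
  s[0] = (101010101010101)·(001000101011000) mod 2 = 0+0+1+0+0+0+1+0+1+0+1+0+0+0+0 mod 2 = 0
  s[1] = (011001100110011)·(001000101011000) mod 2 = 0+0+1+0+0+0+1+0+0+0+1+0+0+0+0 mod 2 = 1
  s[2] = (000111100001111)·(001000101011000) mod 2 = 0+0+0+0+0+0+1+0+0+0+0+1+0+0+0 mod 2 = 0
  s[3] = (000000011111111)·(001000101011000) mod 2 = 0+0+0+0+0+0+0+0+1+0+1+1+0+0+0 mod 2 = 1
Syndrome = 0101
Column i of H is the binary representation of i, so the syndrome is the binary index of the flipped bit.
Read s = 0101 with s[0] as LSB: 0·2^0 + 1·2^1 + 0·2^2 + 1·2^3 = 10.
Error is at bit position 10.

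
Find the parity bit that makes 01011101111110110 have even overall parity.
Sum of data bits: 0+1+0+1+1+1+0+1+1+1+1+1+1+0+1+1+0 = 12.
12 mod 2 = 0, so parity bit = 0.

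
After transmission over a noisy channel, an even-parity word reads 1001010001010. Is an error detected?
Sum of received bits: 1+0+0+1+0+1+0+0+0+1+0+1+0 = 5; 5 mod 2 = 1. Result is 1 ≠ 0 → error detected.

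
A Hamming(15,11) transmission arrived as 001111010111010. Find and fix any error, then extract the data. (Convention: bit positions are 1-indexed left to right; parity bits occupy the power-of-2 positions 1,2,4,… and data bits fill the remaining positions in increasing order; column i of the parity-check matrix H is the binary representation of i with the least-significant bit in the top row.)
Syndrome s = H · r^T (mod 2), r = 001111010111010:
  s[0] = (101010101010101)·(001111010111010) mod 2 = 0+0+1+0+1+0+0+0+0+0+1+0+0+0+0 mod 2 = 1
  s[1] = (011001100110011)·(001111010111010) mod 2 = 0+0+1+0+0+1+0+0+0+1+1+0+0+1+0 mod 2 = 1
  s[2] = (000111100001111)·(001111010111010) mod 2 = 0+0+0+1+1+1+0+0+0+0+0+1+0+1+0 mod 2 = 1
  s[3] = (000000011111111)·(001111010111010) mod 2 = 0+0+0+0+0+0+0+1+0+1+1+1+0+1+0 mod 2 = 1
Syndrome = 1111
Column 15 of H equals this syndrome → error at bit 15 (1-indexed).
Flip bit 15: 001111010111010 → 001111010111011
Extract data bits at positions {3,5,6,7,9,10,11,12,13,14,15}: 11100111011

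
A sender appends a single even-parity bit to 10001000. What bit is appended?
Sum of data bits: 1+0+0+0+1+0+0+0 = 2.
2 mod 2 = 0, so parity bit = 0.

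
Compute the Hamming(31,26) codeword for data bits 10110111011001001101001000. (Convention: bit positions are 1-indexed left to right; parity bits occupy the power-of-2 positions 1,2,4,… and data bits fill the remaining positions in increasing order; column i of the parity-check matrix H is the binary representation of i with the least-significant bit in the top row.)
Codeword c = d · G (mod 2), d = 10110111011001001101001000:
  c[0] = d·G[:,0] = (10110111011001001101001000)·(11011010101101010101010101) mod 2 = 1+0+0+1+0+0+1+0+0+0+1+0+0+1+0+0+0+1+0+1+0+0+0+0+0+0 mod 2 = 1
  c[1] = d·G[:,1] = (10110111011001001101001000)·(10110110011011001100110011) mod 2 = 1+0+1+1+0+1+1+0+0+1+1+0+0+1+0+0+1+1+0+0+0+0+0+0+0+0 mod 2 = 0
  c[2] = d·G[:,2] = (10110111011001001101001000)·(10000000000000000000000000) mod 2 = 1+0+0+0+0+0+0+0+0+0+0+0+0+0+0+0+0+0+0+0+0+0+0+0+0+0 mod 2 = 1
  c[3] = d·G[:,3] = (10110111011001001101001000)·(01110001111000111100001111) mod 2 = 0+0+1+1+0+0+0+1+0+1+1+0+0+0+0+0+1+1+0+0+0+0+1+0+0+0 mod 2 = 0
  c[4] = d·G[:,4] = (10110111011001001101001000)·(01000000000000000000000000) mod 2 = 0+0+0+0+0+0+0+0+0+0+0+0+0+0+0+0+0+0+0+0+0+0+0+0+0+0 mod 2 = 0
  c[5] = d·G[:,5] = (10110111011001001101001000)·(00100000000000000000000000) mod 2 = 0+0+1+0+0+0+0+0+0+0+0+0+0+0+0+0+0+0+0+0+0+0+0+0+0+0 mod 2 = 1
  c[6] = d·G[:,6] = (10110111011001001101001000)·(00010000000000000000000000) mod 2 = 0+0+0+1+0+0+0+0+0+0+0+0+0+0+0+0+0+0+0+0+0+0+0+0+0+0 mod 2 = 1
  c[7] = d·G[:,7] = (10110111011001001101001000)·(00001111111000000011111111) mod 2 = 0+0+0+0+0+1+1+1+0+1+1+0+0+0+0+0+0+0+0+1+0+0+1+0+0+0 mod 2 = 1
  c[8] = d·G[:,8] = (10110111011001001101001000)·(00001000000000000000000000) mod 2 = 0+0+0+0+0+0+0+0+0+0+0+0+0+0+0+0+0+0+0+0+0+0+0+0+0+0 mod 2 = 0
  c[9] = d·G[:,9] = (10110111011001001101001000)·(00000100000000000000000000) mod 2 = 0+0+0+0+0+1+0+0+0+0+0+0+0+0+0+0+0+0+0+0+0+0+0+0+0+0 mod 2 = 1
  c[10] = d·G[:,10] = (10110111011001001101001000)·(00000010000000000000000000) mod 2 = 0+0+0+0+0+0+1+0+0+0+0+0+0+0+0+0+0+0+0+0+0+0+0+0+0+0 mod 2 = 1
  c[11] = d·G[:,11] = (10110111011001001101001000)·(00000001000000000000000000) mod 2 = 0+0+0+0+0+0+0+1+0+0+0+0+0+0+0+0+0+0+0+0+0+0+0+0+0+0 mod 2 = 1
  c[12] = d·G[:,12] = (10110111011001001101001000)·(00000000100000000000000000) mod 2 = 0+0+0+0+0+0+0+0+0+0+0+0+0+0+0+0+0+0+0+0+0+0+0+0+0+0 mod 2 = 0
  c[13] = d·G[:,13] = (10110111011001001101001000)·(00000000010000000000000000) mod 2 = 0+0+0+0+0+0+0+0+0+1+0+0+0+0+0+0+0+0+0+0+0+0+0+0+0+0 mod 2 = 1
  c[14] = d·G[:,14] = (10110111011001001101001000)·(00000000001000000000000000) mod 2 = 0+0+0+0+0+0+0+0+0+0+1+0+0+0+0+0+0+0+0+0+0+0+0+0+0+0 mod 2 = 1
  c[15] = d·G[:,15] = (10110111011001001101001000)·(00000000000111111111111111) mod 2 = 0+0+0+0+0+0+0+0+0+0+0+0+0+1+0+0+1+1+0+1+0+0+1+0+0+0 mod 2 = 1
  c[16] = d·G[:,16] = (10110111011001001101001000)·(00000000000100000000000000) mod 2 = 0+0+0+0+0+0+0+0+0+0+0+0+0+0+0+0+0+0+0+0+0+0+0+0+0+0 mod 2 = 0
  c[17] = d·G[:,17] = (10110111011001001101001000)·(00000000000010000000000000) mod 2 = 0+0+0+0+0+0+0+0+0+0+0+0+0+0+0+0+0+0+0+0+0+0+0+0+0+0 mod 2 = 0
  c[18] = d·G[:,18] = (10110111011001001101001000)·(00000000000001000000000000) mod 2 = 0+0+0+0+0+0+0+0+0+0+0+0+0+1+0+0+0+0+0+0+0+0+0+0+0+0 mod 2 = 1
  c[19] = d·G[:,19] = (10110111011001001101001000)·(00000000000000100000000000) mod 2 = 0+0+0+0+0+0+0+0+0+0+0+0+0+0+0+0+0+0+0+0+0+0+0+0+0+0 mod 2 = 0
  c[20] = d·G[:,20] = (10110111011001001101001000)·(00000000000000010000000000) mod 2 = 0+0+0+0+0+0+0+0+0+0+0+0+0+0+0+0+0+0+0+0+0+0+0+0+0+0 mod 2 = 0
  c[21] = d·G[:,21] = (10110111011001001101001000)·(00000000000000001000000000) mod 2 = 0+0+0+0+0+0+0+0+0+0+0+0+0+0+0+0+1+0+0+0+0+0+0+0+0+0 mod 2 = 1
  c[22] = d·G[:,22] = (10110111011001001101001000)·(00000000000000000100000000) mod 2 = 0+0+0+0+0+0+0+0+0+0+0+0+0+0+0+0+0+1+0+0+0+0+0+0+0+0 mod 2 = 1
  c[23] = d·G[:,23] = (10110111011001001101001000)·(00000000000000000010000000) mod 2 = 0+0+0+0+0+0+0+0+0+0+0+0+0+0+0+0+0+0+0+0+0+0+0+0+0+0 mod 2 = 0
  c[24] = d·G[:,24] = (10110111011001001101001000)·(00000000000000000001000000) mod 2 = 0+0+0+0+0+0+0+0+0+0+0+0+0+0+0+0+0+0+0+1+0+0+0+0+0+0 mod 2 = 1
  c[25] = d·G[:,25] = (10110111011001001101001000)·(00000000000000000000100000) mod 2 = 0+0+0+0+0+0+0+0+0+0+0+0+0+0+0+0+0+0+0+0+0+0+0+0+0+0 mod 2 = 0
  c[26] = d·G[:,26] = (10110111011001001101001000)·(00000000000000000000010000) mod 2 = 0+0+0+0+0+0+0+0+0+0+0+0+0+0+0+0+0+0+0+0+0+0+0+0+0+0 mod 2 = 0
  c[27] = d·G[:,27] = (10110111011001001101001000)·(00000000000000000000001000) mod 2 = 0+0+0+0+0+0+0+0+0+0+0+0+0+0+0+0+0+0+0+0+0+0+1+0+0+0 mod 2 = 1
  c[28] = d·G[:,28] = (10110111011001001101001000)·(00000000000000000000000100) mod 2 = 0+0+0+0+0+0+0+0+0+0+0+0+0+0+0+0+0+0+0+0+0+0+0+0+0+0 mod 2 = 0
  c[29] = d·G[:,29] = (10110111011001001101001000)·(00000000000000000000000010) mod 2 = 0+0+0+0+0+0+0+0+0+0+0+0+0+0+0+0+0+0+0+0+0+0+0+0+0+0 mod 2 = 0
  c[30] = d·G[:,30] = (10110111011001001101001000)·(00000000000000000000000001) mod 2 = 0+0+0+0+0+0+0+0+0+0+0+0+0+0+0+0+0+0+0+0+0+0+0+0+0+0 mod 2 = 0
Codeword = 1010011101110111001001101001000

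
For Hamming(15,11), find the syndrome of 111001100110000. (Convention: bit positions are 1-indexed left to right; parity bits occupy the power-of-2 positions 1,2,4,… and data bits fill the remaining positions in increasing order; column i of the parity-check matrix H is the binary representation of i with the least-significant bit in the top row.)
Syndrome s = H · r^T (mod 2), r = 111001100110000:
  s[0] = (101010101010101)·(111001100110000) mod 2 = 1+0+1+0+0+0+1+0+0+0+1+0+0+0+0 mod 2 = 0
  s[1] = (011001100110011)·(111001100110000) mod 2 = 0+1+1+0+0+1+1+0+0+1+1+0+0+0+0 mod 2 = 0
  s[2] = (000111100001111)·(111001100110000) mod 2 = 0+0+0+0+0+1+1+0+0+0+0+0+0+0+0 mod 2 = 0
  s[3] = (000000011111111)·(111001100110000) mod 2 = 0+0+0+0+0+0+0+0+0+1+1+0+0+0+0 mod 2 = 0
Syndrome = 0000
s = 0: no error detected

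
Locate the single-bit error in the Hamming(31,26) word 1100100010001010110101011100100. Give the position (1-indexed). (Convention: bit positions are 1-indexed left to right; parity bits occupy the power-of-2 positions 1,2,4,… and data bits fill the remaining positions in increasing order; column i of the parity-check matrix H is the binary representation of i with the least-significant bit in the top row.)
Syndrome s = H · r^T (mod 2), r = 1100100010001010110101011100100:
  s[0] = (1010101010101010101010101010101)·(1100100010001010110101011100100) mod 2 = 1+0+0+0+1+0+0+0+1+0+0+0+1+0+1+0+1+0+0+0+0+0+0+0+1+0+0+0+1+0+0 mod 2 = 0
  s[1] = (0110011001100110011001100110011)·(1100100010001010110101011100100) mod 2 = 0+1+0+0+0+0+0+0+0+0+0+0+0+0+1+0+0+1+0+0+0+1+0+0+0+1+0+0+0+0+0 mod 2 = 1
  s[2] = (0001111000011110000111100001111)·(1100100010001010110101011100100) mod 2 = 0+0+0+0+1+0+0+0+0+0+0+0+1+0+1+0+0+0+0+1+0+1+0+0+0+0+0+0+1+0+0 mod 2 = 0
  s[3] = (0000000111111110000000011111111)·(1100100010001010110101011100100) mod 2 = 0+0+0+0+0+0+0+0+1+0+0+0+1+0+1+0+0+0+0+0+0+0+0+1+1+1+0+0+1+0+0 mod 2 = 1
  s[4] = (0000000000000001111111111111111)·(1100100010001010110101011100100) mod 2 = 0+0+0+0+0+0+0+0+0+0+0+0+0+0+0+0+1+1+0+1+0+1+0+1+1+1+0+0+1+0+0 mod 2 = 0
Syndrome = 01010
Column i of H is the binary representation of i, so the syndrome is the binary index of the flipped bit.
Read s = 01010 with s[0] as LSB: 0·2^0 + 1·2^1 + 0·2^2 + 1·2^3 + 0·2^4 = 10.
Error is at bit position 10.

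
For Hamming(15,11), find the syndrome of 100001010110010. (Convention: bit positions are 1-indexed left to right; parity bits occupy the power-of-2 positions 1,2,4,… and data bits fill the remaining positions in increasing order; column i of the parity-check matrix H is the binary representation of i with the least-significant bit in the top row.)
Syndrome s = H · r^T (mod 2), r = 100001010110010:
  s[0] = (101010101010101)·(100001010110010) mod 2 = 1+0+0+0+0+0+0+0+0+0+1+0+0+0+0 mod 2 = 0
  s[1] = (011001100110011)·(100001010110010) mod 2 = 0+0+0+0+0+1+0+0+0+1+1+0+0+1+0 mod 2 = 0
  s[2] = (000111100001111)·(100001010110010) mod 2 = 0+0+0+0+0+1+0+0+0+0+0+0+0+1+0 mod 2 = 0
  s[3] = (000000011111111)·(100001010110010) mod 2 = 0+0+0+0+0+0+0+1+0+1+1+0+0+1+0 mod 2 = 0
Syndrome = 0000
s = 0: no error detected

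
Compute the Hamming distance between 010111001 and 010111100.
XOR = 000000101, count of 1s = 2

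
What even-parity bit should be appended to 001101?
Sum of data bits: 0+0+1+1+0+1 = 3.
3 mod 2 = 1, so parity bit = 1.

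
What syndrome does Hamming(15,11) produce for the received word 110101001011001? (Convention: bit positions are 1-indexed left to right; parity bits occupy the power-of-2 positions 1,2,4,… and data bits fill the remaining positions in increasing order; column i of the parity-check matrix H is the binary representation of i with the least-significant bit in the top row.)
Syndrome s = H · r^T (mod 2), r = 110101001011001:
  s[0] = (101010101010101)·(110101001011001) mod 2 = 1+0+0+0+0+0+0+0+1+0+1+0+0+0+1 mod 2 = 0
  s[1] = (011001100110011)·(110101001011001) mod 2 = 0+1+0+0+0+1+0+0+0+0+1+0+0+0+1 mod 2 = 0
  s[2] = (000111100001111)·(110101001011001) mod 2 = 0+0+0+1+0+1+0+0+0+0+0+1+0+0+1 mod 2 = 0
  s[3] = (000000011111111)·(110101001011001) mod 2 = 0+0+0+0+0+0+0+0+1+0+1+1+0+0+1 mod 2 = 0
Syndrome = 0000
s = 0: no error detected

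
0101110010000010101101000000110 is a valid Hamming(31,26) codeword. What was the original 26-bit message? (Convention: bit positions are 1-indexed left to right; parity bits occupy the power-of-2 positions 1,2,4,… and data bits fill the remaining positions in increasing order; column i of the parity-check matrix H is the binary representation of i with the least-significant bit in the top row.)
Parity bits occupy power-of-2 positions; data bits are at positions {3,5,6,7,9,10,11,12,13,14,15,17,18,19,20,21,22,23,24,25,26,27,28,29,30,31} (1-indexed).
Extract: c[3]=0 c[5]=1 c[6]=1 c[7]=0 c[9]=1 c[10]=0 c[11]=0 c[12]=0 c[13]=0 c[14]=0 c[15]=1 c[17]=1 c[18]=0 c[19]=1 c[20]=1 c[21]=0 c[22]=1 c[23]=0 c[24]=0 c[25]=0 c[26]=0 c[27]=0 c[28]=0 c[29]=1 c[30]=1 c[31]=0
Data = 01101000001101101000000110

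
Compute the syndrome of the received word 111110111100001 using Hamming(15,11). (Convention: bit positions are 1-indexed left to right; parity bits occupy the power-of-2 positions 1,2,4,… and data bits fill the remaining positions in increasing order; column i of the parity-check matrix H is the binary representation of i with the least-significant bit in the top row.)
Syndrome s = H · r^T (mod 2), r = 111110111100001:
  s[0] = (101010101010101)·(111110111100001) mod 2 = 1+0+1+0+1+0+1+0+1+0+0+0+0+0+1 mod 2 = 0
  s[1] = (011001100110011)·(111110111100001) mod 2 = 0+1+1+0+0+0+1+0+0+1+0+0+0+0+1 mod 2 = 1
  s[2] = (000111100001111)·(111110111100001) mod 2 = 0+0+0+1+1+0+1+0+0+0+0+0+0+0+1 mod 2 = 0
  s[3] = (000000011111111)·(111110111100001) mod 2 = 0+0+0+0+0+0+0+1+1+1+0+0+0+0+1 mod 2 = 0
Syndrome = 0100
Non-zero syndrome: error at position 2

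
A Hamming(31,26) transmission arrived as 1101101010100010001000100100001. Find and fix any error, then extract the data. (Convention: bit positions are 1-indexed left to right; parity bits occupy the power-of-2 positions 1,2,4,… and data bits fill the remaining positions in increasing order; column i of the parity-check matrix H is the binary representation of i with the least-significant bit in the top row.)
Syndrome s = H · r^T (mod 2), r = 1101101010100010001000100100001:
  s[0] = (1010101010101010101010101010101)·(1101101010100010001000100100001) mod 2 = 1+0+0+0+1+0+1+0+1+0+1+0+0+0+1+0+0+0+1+0+0+0+1+0+0+0+0+0+0+0+1 mod 2 = 1
  s[1] = (0110011001100110011001100110011)·(1101101010100010001000100100001) mod 2 = 0+1+0+0+0+0+1+0+0+0+1+0+0+0+1+0+0+0+1+0+0+0+1+0+0+1+0+0+0+0+1 mod 2 = 0
  s[2] = (0001111000011110000111100001111)·(1101101010100010001000100100001) mod 2 = 0+0+0+1+1+0+1+0+0+0+0+0+0+0+1+0+0+0+0+0+0+0+1+0+0+0+0+0+0+0+1 mod 2 = 0
  s[3] = (0000000111111110000000011111111)·(1101101010100010001000100100001) mod 2 = 0+0+0+0+0+0+0+0+1+0+1+0+0+0+1+0+0+0+0+0+0+0+0+0+0+1+0+0+0+0+1 mod 2 = 1
  s[4] = (0000000000000001111111111111111)·(1101101010100010001000100100001) mod 2 = 0+0+0+0+0+0+0+0+0+0+0+0+0+0+0+0+0+0+1+0+0+0+1+0+0+1+0+0+0+0+1 mod 2 = 0
Syndrome = 10010
Column 9 of H equals this syndrome → error at bit 9 (1-indexed).
Flip bit 9: 1101101010100010001000100100001 → 1101101000100010001000100100001
Extract data bits at positions {3,5,6,7,9,10,11,12,13,14,15,17,18,19,20,21,22,23,24,25,26,27,28,29,30,31}: 01010010001001000100100001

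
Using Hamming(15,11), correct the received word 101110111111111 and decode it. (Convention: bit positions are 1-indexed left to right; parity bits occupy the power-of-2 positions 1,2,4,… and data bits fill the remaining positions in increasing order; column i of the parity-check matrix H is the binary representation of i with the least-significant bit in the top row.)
Syndrome s = H · r^T (mod 2), r = 101110111111111:
  s[0] = (101010101010101)·(101110111111111) mod 2 = 1+0+1+0+1+0+1+0+1+0+1+0+1+0+1 mod 2 = 0
  s[1] = (011001100110011)·(101110111111111) mod 2 = 0+0+1+0+0+0+1+0+0+1+1+0+0+1+1 mod 2 = 0
  s[2] = (000111100001111)·(101110111111111) mod 2 = 0+0+0+1+1+0+1+0+0+0+0+1+1+1+1 mod 2 = 1
  s[3] = (000000011111111)·(101110111111111) mod 2 = 0+0+0+0+0+0+0+1+1+1+1+1+1+1+1 mod 2 = 0
Syndrome = 0010
Column 4 of H equals this syndrome → error at bit 4 (1-indexed).
Flip bit 4: 101110111111111 → 101010111111111
Extract data bits at positions {3,5,6,7,9,10,11,12,13,14,15}: 11011111111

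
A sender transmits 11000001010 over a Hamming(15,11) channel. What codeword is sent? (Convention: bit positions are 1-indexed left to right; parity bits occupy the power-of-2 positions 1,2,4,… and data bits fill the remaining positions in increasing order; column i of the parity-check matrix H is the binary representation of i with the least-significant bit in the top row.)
Codeword c = d · G (mod 2), d = 11000001010:
  c[0] = d·G[:,0] = (11000001010)·(11011010101) mod 2 = 1+1+0+0+0+0+0+0+0+0+0 mod 2 = 0
  c[1] = d·G[:,1] = (11000001010)·(10110110011) mod 2 = 1+0+0+0+0+0+0+0+0+1+0 mod 2 = 0
  c[2] = d·G[:,2] = (11000001010)·(10000000000) mod 2 = 1+0+0+0+0+0+0+0+0+0+0 mod 2 = 1
  c[3] = d·G[:,3] = (11000001010)·(01110001111) mod 2 = 0+1+0+0+0+0+0+1+0+1+0 mod 2 = 1
  c[4] = d·G[:,4] = (11000001010)·(01000000000) mod 2 = 0+1+0+0+0+0+0+0+0+0+0 mod 2 = 1
  c[5] = d·G[:,5] = (11000001010)·(00100000000) mod 2 = 0+0+0+0+0+0+0+0+0+0+0 mod 2 = 0
  c[6] = d·G[:,6] = (11000001010)·(00010000000) mod 2 = 0+0+0+0+0+0+0+0+0+0+0 mod 2 = 0
  c[7] = d·G[:,7] = (11000001010)·(00001111111) mod 2 = 0+0+0+0+0+0+0+1+0+1+0 mod 2 = 0
  c[8] = d·G[:,8] = (11000001010)·(00001000000) mod 2 = 0+0+0+0+0+0+0+0+0+0+0 mod 2 = 0
  c[9] = d·G[:,9] = (11000001010)·(00000100000) mod 2 = 0+0+0+0+0+0+0+0+0+0+0 mod 2 = 0
  c[10] = d·G[:,10] = (11000001010)·(00000010000) mod 2 = 0+0+0+0+0+0+0+0+0+0+0 mod 2 = 0
  c[11] = d·G[:,11] = (11000001010)·(00000001000) mod 2 = 0+0+0+0+0+0+0+1+0+0+0 mod 2 = 1
  c[12] = d·G[:,12] = (11000001010)·(00000000100) mod 2 = 0+0+0+0+0+0+0+0+0+0+0 mod 2 = 0
  c[13] = d·G[:,13] = (11000001010)·(00000000010) mod 2 = 0+0+0+0+0+0+0+0+0+1+0 mod 2 = 1
  c[14] = d·G[:,14] = (11000001010)·(00000000001) mod 2 = 0+0+0+0+0+0+0+0+0+0+0 mod 2 = 0
Codeword = 001110000001010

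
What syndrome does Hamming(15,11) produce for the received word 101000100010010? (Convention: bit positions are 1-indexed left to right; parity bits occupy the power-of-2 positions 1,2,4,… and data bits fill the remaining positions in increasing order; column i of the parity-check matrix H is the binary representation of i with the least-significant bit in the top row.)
Syndrome s = H · r^T (mod 2), r = 101000100010010:
  s[0] = (101010101010101)·(101000100010010) mod 2 = 1+0+1+0+0+0+1+0+0+0+1+0+0+0+0 mod 2 = 0
  s[1] = (011001100110011)·(101000100010010) mod 2 = 0+0+1+0+0+0+1+0+0+0+1+0+0+1+0 mod 2 = 0
  s[2] = (000111100001111)·(101000100010010) mod 2 = 0+0+0+0+0+0+1+0+0+0+0+0+0+1+0 mod 2 = 0
  s[3] = (000000011111111)·(101000100010010) mod 2 = 0+0+0+0+0+0+0+0+0+0+1+0+0+1+0 mod 2 = 0
Syndrome = 0000
s = 0: no error detected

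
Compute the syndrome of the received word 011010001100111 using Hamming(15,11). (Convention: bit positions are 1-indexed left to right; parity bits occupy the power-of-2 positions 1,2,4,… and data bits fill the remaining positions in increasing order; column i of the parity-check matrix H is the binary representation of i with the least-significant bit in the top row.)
Syndrome s = H · r^T (mod 2), r = 011010001100111:
  s[0] = (101010101010101)·(011010001100111) mod 2 = 0+0+1+0+1+0+0+0+1+0+0+0+1+0+1 mod 2 = 1
  s[1] = (011001100110011)·(011010001100111) mod 2 = 0+1+1+0+0+0+0+0+0+1+0+0+0+1+1 mod 2 = 1
  s[2] = (000111100001111)·(011010001100111) mod 2 = 0+0+0+0+1+0+0+0+0+0+0+0+1+1+1 mod 2 = 0
  s[3] = (000000011111111)·(011010001100111) mod 2 = 0+0+0+0+0+0+0+0+1+1+0+0+1+1+1 mod 2 = 1
Syndrome = 1101
Non-zero syndrome: error at position 11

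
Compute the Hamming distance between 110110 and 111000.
XOR = 001110, count of 1s = 3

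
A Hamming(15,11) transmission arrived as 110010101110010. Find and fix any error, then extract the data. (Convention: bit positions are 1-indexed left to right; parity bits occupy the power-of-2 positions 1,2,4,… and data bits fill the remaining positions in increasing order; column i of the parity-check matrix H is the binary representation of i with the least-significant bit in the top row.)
Syndrome s = H · r^T (mod 2), r = 110010101110010:
  s[0] = (101010101010101)·(110010101110010) mod 2 = 1+0+0+0+1+0+1+0+1+0+1+0+0+0+0 mod 2 = 1
  s[1] = (011001100110011)·(110010101110010) mod 2 = 0+1+0+0+0+0+1+0+0+1+1+0+0+1+0 mod 2 = 1
  s[2] = (000111100001111)·(110010101110010) mod 2 = 0+0+0+0+1+0+1+0+0+0+0+0+0+1+0 mod 2 = 1
  s[3] = (000000011111111)·(110010101110010) mod 2 = 0+0+0+0+0+0+0+0+1+1+1+0+0+1+0 mod 2 = 0
Syndrome = 1110
Column 7 of H equals this syndrome → error at bit 7 (1-indexed).
Flip bit 7: 110010101110010 → 110010001110010
Extract data bits at positions {3,5,6,7,9,10,11,12,13,14,15}: 01001110010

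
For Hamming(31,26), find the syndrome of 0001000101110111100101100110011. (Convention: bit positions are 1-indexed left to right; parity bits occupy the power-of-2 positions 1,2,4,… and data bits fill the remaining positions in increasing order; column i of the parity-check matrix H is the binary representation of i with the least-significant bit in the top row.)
Syndrome s = H · r^T (mod 2), r = 0001000101110111100101100110011:
  s[0] = (1010101010101010101010101010101)·(0001000101110111100101100110011) mod 2 = 0+0+0+0+0+0+0+0+0+0+1+0+0+0+1+0+1+0+0+0+0+0+1+0+0+0+1+0+0+0+1 mod 2 = 0
  s[1] = (0110011001100110011001100110011)·(0001000101110111100101100110011) mod 2 = 0+0+0+0+0+0+0+0+0+1+1+0+0+1+1+0+0+0+0+0+0+1+1+0+0+1+1+0+0+1+1 mod 2 = 0
  s[2] = (0001111000011110000111100001111)·(0001000101110111100101100110011) mod 2 = 0+0+0+1+0+0+0+0+0+0+0+1+0+1+1+0+0+0+0+1+0+1+1+0+0+0+0+0+0+1+1 mod 2 = 1
  s[3] = (0000000111111110000000011111111)·(0001000101110111100101100110011) mod 2 = 0+0+0+0+0+0+0+1+0+1+1+1+0+1+1+0+0+0+0+0+0+0+0+0+0+1+1+0+0+1+1 mod 2 = 0
  s[4] = (0000000000000001111111111111111)·(0001000101110111100101100110011) mod 2 = 0+0+0+0+0+0+0+0+0+0+0+0+0+0+0+1+1+0+0+1+0+1+1+0+0+1+1+0+0+1+1 mod 2 = 1
Syndrome = 00101
Non-zero syndrome: error at position 20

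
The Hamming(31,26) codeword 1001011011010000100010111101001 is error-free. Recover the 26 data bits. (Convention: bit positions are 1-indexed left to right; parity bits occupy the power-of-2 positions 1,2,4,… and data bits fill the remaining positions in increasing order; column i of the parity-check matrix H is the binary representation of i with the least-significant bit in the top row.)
Parity bits occupy power-of-2 positions; data bits are at positions {3,5,6,7,9,10,11,12,13,14,15,17,18,19,20,21,22,23,24,25,26,27,28,29,30,31} (1-indexed).
Extract: c[3]=0 c[5]=0 c[6]=1 c[7]=1 c[9]=1 c[10]=1 c[11]=0 c[12]=1 c[13]=0 c[14]=0 c[15]=0 c[17]=1 c[18]=0 c[19]=0 c[20]=0 c[21]=1 c[22]=0 c[23]=1 c[24]=1 c[25]=1 c[26]=1 c[27]=0 c[28]=1 c[29]=0 c[30]=0 c[31]=1
Data = 00111101000100010111101001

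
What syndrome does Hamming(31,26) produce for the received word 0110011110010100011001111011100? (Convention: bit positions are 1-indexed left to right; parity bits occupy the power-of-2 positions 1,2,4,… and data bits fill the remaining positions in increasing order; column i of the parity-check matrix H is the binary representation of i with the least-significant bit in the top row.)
Syndrome s = H · r^T (mod 2), r = 0110011110010100011001111011100:
  s[0] = (1010101010101010101010101010101)·(0110011110010100011001111011100) mod 2 = 0+0+1+0+0+0+1+0+1+0+0+0+0+0+0+0+0+0+1+0+0+0+1+0+1+0+1+0+1+0+0 mod 2 = 0
  s[1] = (0110011001100110011001100110011)·(0110011110010100011001111011100) mod 2 = 0+1+1+0+0+1+1+0+0+0+0+0+0+1+0+0+0+1+1+0+0+1+1+0+0+0+1+0+0+0+0 mod 2 = 0
  s[2] = (0001111000011110000111100001111)·(0110011110010100011001111011100) mod 2 = 0+0+0+0+0+1+1+0+0+0+0+1+0+1+0+0+0+0+0+0+0+1+1+0+0+0+0+1+1+0+0 mod 2 = 0
  s[3] = (0000000111111110000000011111111)·(0110011110010100011001111011100) mod 2 = 0+0+0+0+0+0+0+1+1+0+0+1+0+1+0+0+0+0+0+0+0+0+0+1+1+0+1+1+1+0+0 mod 2 = 1
  s[4] = (0000000000000001111111111111111)·(0110011110010100011001111011100) mod 2 = 0+0+0+0+0+0+0+0+0+0+0+0+0+0+0+0+0+1+1+0+0+1+1+1+1+0+1+1+1+0+0 mod 2 = 1
Syndrome = 00011
Non-zero syndrome: error at position 24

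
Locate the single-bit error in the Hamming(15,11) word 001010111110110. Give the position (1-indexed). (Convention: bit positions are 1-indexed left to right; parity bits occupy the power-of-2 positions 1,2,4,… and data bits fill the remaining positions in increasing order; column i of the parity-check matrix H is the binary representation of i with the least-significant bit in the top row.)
Syndrome s = H · r^T (mod 2), r = 001010111110110:
  s[0] = (101010101010101)·(001010111110110) mod 2 = 0+0+1+0+1+0+1+0+1+0+1+0+1+0+0 mod 2 = 0
  s[1] = (011001100110011)·(001010111110110) mod 2 = 0+0+1+0+0+0+1+0+0+1+1+0+0+1+0 mod 2 = 1
  s[2] = (000111100001111)·(001010111110110) mod 2 = 0+0+0+0+1+0+1+0+0+0+0+0+1+1+0 mod 2 = 0
  s[3] = (000000011111111)·(001010111110110) mod 2 = 0+0+0+0+0+0+0+1+1+1+1+0+1+1+0 mod 2 = 0
Syndrome = 0100
Column i of H is the binary representation of i, so the syndrome is the binary index of the flipped bit.
Read s = 0100 with s[0] as LSB: 0·2^0 + 1·2^1 + 0·2^2 + 0·2^3 = 2.
Error is at bit position 2.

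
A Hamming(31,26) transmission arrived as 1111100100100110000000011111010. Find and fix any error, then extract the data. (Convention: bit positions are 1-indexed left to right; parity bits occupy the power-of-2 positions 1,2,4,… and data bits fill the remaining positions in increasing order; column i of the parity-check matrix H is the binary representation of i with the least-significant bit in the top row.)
Syndrome s = H · r^T (mod 2), r = 1111100100100110000000011111010:
  s[0] = (1010101010101010101010101010101)·(1111100100100110000000011111010) mod 2 = 1+0+1+0+1+0+0+0+0+0+1+0+0+0+1+0+0+0+0+0+0+0+0+0+1+0+1+0+0+0+0 mod 2 = 1
  s[1] = (0110011001100110011001100110011)·(1111100100100110000000011111010) mod 2 = 0+1+1+0+0+0+0+0+0+0+1+0+0+1+1+0+0+0+0+0+0+0+0+0+0+1+1+0+0+1+0 mod 2 = 0
  s[2] = (0001111000011110000111100001111)·(1111100100100110000000011111010) mod 2 = 0+0+0+1+1+0+0+0+0+0+0+0+0+1+1+0+0+0+0+0+0+0+0+0+0+0+0+1+0+1+0 mod 2 = 0
  s[3] = (0000000111111110000000011111111)·(1111100100100110000000011111010) mod 2 = 0+0+0+0+0+0+0+1+0+0+1+0+0+1+1+0+0+0+0+0+0+0+0+1+1+1+1+1+0+1+0 mod 2 = 0
  s[4] = (0000000000000001111111111111111)·(1111100100100110000000011111010) mod 2 = 0+0+0+0+0+0+0+0+0+0+0+0+0+0+0+0+0+0+0+0+0+0+0+1+1+1+1+1+0+1+0 mod 2 = 0
Syndrome = 10000
Column 1 of H equals this syndrome → error at bit 1 (1-indexed).
Flip bit 1: 1111100100100110000000011111010 → 0111100100100110000000011111010
Extract data bits at positions {3,5,6,7,9,10,11,12,13,14,15,17,18,19,20,21,22,23,24,25,26,27,28,29,30,31}: 11000010011000000011111010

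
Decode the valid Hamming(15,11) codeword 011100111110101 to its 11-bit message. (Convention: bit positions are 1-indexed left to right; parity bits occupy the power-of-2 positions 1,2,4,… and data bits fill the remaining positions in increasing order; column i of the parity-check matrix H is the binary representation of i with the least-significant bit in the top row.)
Parity bits occupy power-of-2 positions; data bits are at positions {3,5,6,7,9,10,11,12,13,14,15} (1-indexed).
Extract: c[3]=1 c[5]=0 c[6]=0 c[7]=1 c[9]=1 c[10]=1 c[11]=1 c[12]=0 c[13]=1 c[14]=0 c[15]=1
Data = 10011110101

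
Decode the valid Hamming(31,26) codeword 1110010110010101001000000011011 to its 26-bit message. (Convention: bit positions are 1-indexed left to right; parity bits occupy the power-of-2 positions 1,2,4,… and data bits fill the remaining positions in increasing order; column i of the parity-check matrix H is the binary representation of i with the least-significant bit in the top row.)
Parity bits occupy power-of-2 positions; data bits are at positions {3,5,6,7,9,10,11,12,13,14,15,17,18,19,20,21,22,23,24,25,26,27,28,29,30,31} (1-indexed).
Extract: c[3]=1 c[5]=0 c[6]=1 c[7]=0 c[9]=1 c[10]=0 c[11]=0 c[12]=1 c[13]=0 c[14]=1 c[15]=0 c[17]=0 c[18]=0 c[19]=1 c[20]=0 c[21]=0 c[22]=0 c[23]=0 c[24]=0 c[25]=0 c[26]=0 c[27]=1 c[28]=1 c[29]=0 c[30]=1 c[31]=1
Data = 10101001010001000000011011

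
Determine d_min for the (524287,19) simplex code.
d_min = 262144 (every nonzero codeword of the simplex code S_19 has weight 2^(r−1) = 262144).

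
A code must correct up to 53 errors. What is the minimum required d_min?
Correcting t errors requires d_min ≥ 2t + 1 = 2·53 + 1 = 107.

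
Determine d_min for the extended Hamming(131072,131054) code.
d_min = 4 (adding an overall parity bit to Hamming(131071,131054) raises d_min from 3 to 4).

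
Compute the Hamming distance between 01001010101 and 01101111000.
XOR = 00100101101, count of 1s = 5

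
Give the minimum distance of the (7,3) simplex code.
d_min = 4 (every nonzero codeword of the simplex code S_3 has weight 2^(r−1) = 4).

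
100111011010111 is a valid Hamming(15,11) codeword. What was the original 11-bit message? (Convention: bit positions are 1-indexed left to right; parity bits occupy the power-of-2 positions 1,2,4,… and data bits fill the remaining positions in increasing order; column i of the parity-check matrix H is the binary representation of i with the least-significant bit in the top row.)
Parity bits occupy power-of-2 positions; data bits are at positions {3,5,6,7,9,10,11,12,13,14,15} (1-indexed).
Extract: c[3]=0 c[5]=1 c[6]=1 c[7]=0 c[9]=1 c[10]=0 c[11]=1 c[12]=0 c[13]=1 c[14]=1 c[15]=1
Data = 01101010111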